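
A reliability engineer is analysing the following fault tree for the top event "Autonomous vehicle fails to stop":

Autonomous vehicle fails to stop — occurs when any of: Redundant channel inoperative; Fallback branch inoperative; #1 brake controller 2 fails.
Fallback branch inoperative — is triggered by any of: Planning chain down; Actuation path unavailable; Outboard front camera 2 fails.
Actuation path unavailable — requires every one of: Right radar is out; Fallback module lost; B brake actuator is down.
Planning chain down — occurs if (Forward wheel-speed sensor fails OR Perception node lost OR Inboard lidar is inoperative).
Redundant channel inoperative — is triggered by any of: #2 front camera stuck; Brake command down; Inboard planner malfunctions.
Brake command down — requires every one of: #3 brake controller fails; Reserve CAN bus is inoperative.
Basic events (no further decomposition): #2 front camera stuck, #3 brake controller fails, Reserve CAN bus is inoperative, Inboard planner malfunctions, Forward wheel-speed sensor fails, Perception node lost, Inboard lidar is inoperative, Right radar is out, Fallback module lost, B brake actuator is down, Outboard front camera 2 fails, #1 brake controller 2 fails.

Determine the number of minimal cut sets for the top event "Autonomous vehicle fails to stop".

Brake command down [AND]: one cut set from each child combined → 1 × 1 = 1 cut set(s).
Redundant channel inoperative [OR]: union of children's cut sets → 3 cut set(s).
Planning chain down [OR]: union of children's cut sets → 3 cut set(s).
Actuation path unavailable [AND]: one cut set from each child combined → 1 × 1 × 1 = 1 cut set(s).
Fallback branch inoperative [OR]: union of children's cut sets → 5 cut set(s).
Autonomous vehicle fails to stop [OR]: union of children's cut sets → 9 cut set(s).
Minimal cut sets: {#2 front camera stuck}; {#3 brake controller fails, Reserve CAN bus is inoperative}; {Inboard planner malfunctions}; {Forward wheel-speed sensor fails}; {Perception node lost}; {Inboard lidar is inoperative}; {B brake actuator is down, Fallback module lost, Right radar is out}; {Outboard front camera 2 fails}; {#1 brake controller 2 fails}.

9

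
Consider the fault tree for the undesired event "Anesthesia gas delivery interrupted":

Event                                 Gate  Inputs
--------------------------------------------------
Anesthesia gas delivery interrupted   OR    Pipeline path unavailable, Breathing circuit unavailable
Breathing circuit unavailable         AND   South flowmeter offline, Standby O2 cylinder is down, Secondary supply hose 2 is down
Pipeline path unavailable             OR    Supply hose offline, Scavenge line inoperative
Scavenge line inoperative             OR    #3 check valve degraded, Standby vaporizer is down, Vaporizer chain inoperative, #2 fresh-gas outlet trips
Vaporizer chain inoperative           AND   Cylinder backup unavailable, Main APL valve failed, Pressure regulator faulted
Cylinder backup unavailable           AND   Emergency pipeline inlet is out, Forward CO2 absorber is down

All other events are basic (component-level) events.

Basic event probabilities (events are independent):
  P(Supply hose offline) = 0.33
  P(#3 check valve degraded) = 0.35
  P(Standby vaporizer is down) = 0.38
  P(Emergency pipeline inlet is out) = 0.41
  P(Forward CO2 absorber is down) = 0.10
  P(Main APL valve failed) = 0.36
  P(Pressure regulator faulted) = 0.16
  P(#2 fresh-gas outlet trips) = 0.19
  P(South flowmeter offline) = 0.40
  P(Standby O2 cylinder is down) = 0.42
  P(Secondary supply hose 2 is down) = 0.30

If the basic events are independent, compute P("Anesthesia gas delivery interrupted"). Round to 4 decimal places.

P(Cylinder backup unavailable) [AND] = 0.41 × 0.10 = 0.041000
P(Vaporizer chain inoperative) [AND] = 0.041000 × 0.36 × 0.16 = 0.002362
P(Scavenge line inoperative) [OR] = 1 − (1−0.35) × (1−0.38) × (1−0.002362) × (1−0.19) = 0.674341
P(Pipeline path unavailable) [OR] = 1 − (1−0.33) × (1−0.674341) = 0.781808
P(Breathing circuit unavailable) [AND] = 0.40 × 0.42 × 0.30 = 0.050400
P(Anesthesia gas delivery interrupted) [OR] = 1 − (1−0.781808) × (1−0.050400) = 0.792805
Rounded to 4 decimal places: P(Anesthesia gas delivery interrupted) ≈ 0.7928.

0.7928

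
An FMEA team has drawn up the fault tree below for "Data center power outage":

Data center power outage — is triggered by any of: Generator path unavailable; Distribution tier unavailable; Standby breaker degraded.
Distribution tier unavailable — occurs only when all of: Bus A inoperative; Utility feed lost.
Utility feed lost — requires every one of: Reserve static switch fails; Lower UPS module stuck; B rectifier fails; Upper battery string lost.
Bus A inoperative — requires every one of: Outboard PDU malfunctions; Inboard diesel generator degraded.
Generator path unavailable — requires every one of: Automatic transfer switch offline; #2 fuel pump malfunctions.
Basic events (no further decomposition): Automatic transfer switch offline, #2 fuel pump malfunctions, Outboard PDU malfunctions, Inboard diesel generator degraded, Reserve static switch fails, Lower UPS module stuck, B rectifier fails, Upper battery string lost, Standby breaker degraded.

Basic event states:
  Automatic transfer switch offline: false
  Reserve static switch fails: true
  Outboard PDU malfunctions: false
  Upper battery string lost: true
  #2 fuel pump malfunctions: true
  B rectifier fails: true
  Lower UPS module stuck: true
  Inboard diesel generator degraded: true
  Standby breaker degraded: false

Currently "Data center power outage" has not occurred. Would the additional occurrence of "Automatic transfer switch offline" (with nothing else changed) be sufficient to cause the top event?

Yes

Counterfactual: set "Automatic transfer switch offline" to occurred.
Generator path unavailable [AND]: Automatic transfer switch offline=occurs, #2 fuel pump malfunctions=occurs → all inputs occur → occurs.
Bus A inoperative [AND]: Outboard PDU malfunctions=not, Inboard diesel generator degraded=occurs → not all inputs occur → does not occur.
Utility feed lost [AND]: Reserve static switch fails=occurs, Lower UPS module stuck=occurs, B rectifier fails=occurs, Upper battery string lost=occurs → all inputs occur → occurs.
Distribution tier unavailable [AND]: Bus A inoperative=not, Utility feed lost=occurs → not all inputs occur → does not occur.
Data center power outage [OR]: Generator path unavailable=occurs, Distribution tier unavailable=not, Standby breaker degraded=not → at least one input occurs → occurs.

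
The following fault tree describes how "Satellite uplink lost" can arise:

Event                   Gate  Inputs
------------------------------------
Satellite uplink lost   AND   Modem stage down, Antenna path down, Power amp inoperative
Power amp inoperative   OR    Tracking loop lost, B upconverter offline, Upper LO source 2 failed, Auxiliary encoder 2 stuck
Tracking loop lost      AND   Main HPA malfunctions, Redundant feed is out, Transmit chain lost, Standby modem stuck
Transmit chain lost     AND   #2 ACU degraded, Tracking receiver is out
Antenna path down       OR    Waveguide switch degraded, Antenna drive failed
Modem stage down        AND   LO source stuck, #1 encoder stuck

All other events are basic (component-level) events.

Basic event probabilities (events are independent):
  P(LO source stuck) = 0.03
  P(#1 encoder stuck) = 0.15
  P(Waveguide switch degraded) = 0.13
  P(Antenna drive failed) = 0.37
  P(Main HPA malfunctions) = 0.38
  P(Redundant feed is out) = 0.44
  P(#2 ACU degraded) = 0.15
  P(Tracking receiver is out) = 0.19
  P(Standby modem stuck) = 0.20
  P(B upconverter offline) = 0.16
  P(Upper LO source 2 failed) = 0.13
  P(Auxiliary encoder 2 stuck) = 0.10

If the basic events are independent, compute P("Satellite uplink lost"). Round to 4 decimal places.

P(Modem stage down) [AND] = 0.03 × 0.15 = 0.004500
P(Antenna path down) [OR] = 1 − (1−0.13) × (1−0.37) = 0.451900
P(Transmit chain lost) [AND] = 0.15 × 0.19 = 0.028500
P(Tracking loop lost) [AND] = 0.38 × 0.44 × 0.028500 × 0.20 = 0.000953
P(Power amp inoperative) [OR] = 1 − (1−0.000953) × (1−0.16) × (1−0.13) × (1−0.10) = 0.342907
P(Satellite uplink lost) [AND] = 0.004500 × 0.451900 × 0.342907 = 0.000697
Rounded to 4 decimal places: P(Satellite uplink lost) ≈ 0.0007.

0.0007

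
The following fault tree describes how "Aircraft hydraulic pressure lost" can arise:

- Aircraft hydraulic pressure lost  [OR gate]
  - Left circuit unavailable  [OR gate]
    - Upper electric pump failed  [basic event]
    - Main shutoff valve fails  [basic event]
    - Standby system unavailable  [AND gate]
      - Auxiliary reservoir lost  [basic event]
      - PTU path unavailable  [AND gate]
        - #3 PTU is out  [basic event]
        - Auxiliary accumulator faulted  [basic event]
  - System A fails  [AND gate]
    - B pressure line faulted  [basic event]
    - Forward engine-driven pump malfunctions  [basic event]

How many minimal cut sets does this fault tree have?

4

PTU path unavailable [AND]: one cut set from each child combined → 1 × 1 = 1 cut set(s).
Standby system unavailable [AND]: one cut set from each child combined → 1 × 1 = 1 cut set(s).
Left circuit unavailable [OR]: union of children's cut sets → 3 cut set(s).
System A fails [AND]: one cut set from each child combined → 1 × 1 = 1 cut set(s).
Aircraft hydraulic pressure lost [OR]: union of children's cut sets → 4 cut set(s).
Minimal cut sets: {Upper electric pump failed}; {Main shutoff valve fails}; {#3 PTU is out, Auxiliary accumulator faulted, Auxiliary reservoir lost}; {B pressure line faulted, Forward engine-driven pump malfunctions}.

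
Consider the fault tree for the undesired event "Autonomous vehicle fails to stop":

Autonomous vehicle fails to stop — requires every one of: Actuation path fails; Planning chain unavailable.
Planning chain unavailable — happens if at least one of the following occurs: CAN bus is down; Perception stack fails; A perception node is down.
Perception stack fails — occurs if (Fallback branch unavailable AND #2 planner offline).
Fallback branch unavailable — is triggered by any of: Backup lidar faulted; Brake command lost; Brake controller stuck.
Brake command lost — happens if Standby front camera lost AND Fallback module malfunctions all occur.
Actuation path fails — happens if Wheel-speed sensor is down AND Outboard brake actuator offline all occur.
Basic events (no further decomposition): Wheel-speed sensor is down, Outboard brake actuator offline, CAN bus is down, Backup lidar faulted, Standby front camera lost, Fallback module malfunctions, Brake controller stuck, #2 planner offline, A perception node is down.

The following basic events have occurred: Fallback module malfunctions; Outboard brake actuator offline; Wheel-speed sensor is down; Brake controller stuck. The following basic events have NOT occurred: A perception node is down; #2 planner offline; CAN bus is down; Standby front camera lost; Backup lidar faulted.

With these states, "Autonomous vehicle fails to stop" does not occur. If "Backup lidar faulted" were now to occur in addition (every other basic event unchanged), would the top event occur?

No

Counterfactual: set "Backup lidar faulted" to occurred.
Actuation path fails [AND]: Wheel-speed sensor is down=occurs, Outboard brake actuator offline=occurs → all inputs occur → occurs.
Brake command lost [AND]: Standby front camera lost=not, Fallback module malfunctions=occurs → not all inputs occur → does not occur.
Fallback branch unavailable [OR]: Backup lidar faulted=occurs, Brake command lost=not, Brake controller stuck=occurs → at least one input occurs → occurs.
Perception stack fails [AND]: Fallback branch unavailable=occurs, #2 planner offline=not → not all inputs occur → does not occur.
Planning chain unavailable [OR]: CAN bus is down=not, Perception stack fails=not, A perception node is down=not → no input occurs → does not occur.
Autonomous vehicle fails to stop [AND]: Actuation path fails=occurs, Planning chain unavailable=not → not all inputs occur → does not occur.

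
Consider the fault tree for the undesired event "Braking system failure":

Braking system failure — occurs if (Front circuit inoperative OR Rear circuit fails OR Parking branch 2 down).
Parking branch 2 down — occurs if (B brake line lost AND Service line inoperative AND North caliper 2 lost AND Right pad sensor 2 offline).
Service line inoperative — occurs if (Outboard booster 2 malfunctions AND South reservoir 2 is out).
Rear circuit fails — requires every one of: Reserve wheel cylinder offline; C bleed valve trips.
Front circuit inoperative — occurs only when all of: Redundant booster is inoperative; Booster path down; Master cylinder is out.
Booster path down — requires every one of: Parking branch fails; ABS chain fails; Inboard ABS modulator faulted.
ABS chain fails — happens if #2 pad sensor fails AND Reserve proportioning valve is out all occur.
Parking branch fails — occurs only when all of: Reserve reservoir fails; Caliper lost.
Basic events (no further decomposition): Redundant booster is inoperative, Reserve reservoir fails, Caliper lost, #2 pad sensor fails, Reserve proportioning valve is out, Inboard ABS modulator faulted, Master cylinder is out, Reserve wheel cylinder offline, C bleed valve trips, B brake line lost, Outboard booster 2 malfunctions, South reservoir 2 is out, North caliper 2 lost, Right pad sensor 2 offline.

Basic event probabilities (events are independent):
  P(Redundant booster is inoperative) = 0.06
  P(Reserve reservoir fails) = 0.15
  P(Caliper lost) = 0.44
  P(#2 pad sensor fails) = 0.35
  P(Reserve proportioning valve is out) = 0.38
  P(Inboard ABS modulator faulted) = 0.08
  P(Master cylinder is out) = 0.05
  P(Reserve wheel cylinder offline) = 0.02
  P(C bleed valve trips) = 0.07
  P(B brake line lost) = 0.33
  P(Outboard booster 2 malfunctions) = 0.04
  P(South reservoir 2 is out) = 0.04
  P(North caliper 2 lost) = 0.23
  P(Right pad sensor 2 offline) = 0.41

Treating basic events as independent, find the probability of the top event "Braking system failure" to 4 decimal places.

P(Parking branch fails) [AND] = 0.15 × 0.44 = 0.066000
P(ABS chain fails) [AND] = 0.35 × 0.38 = 0.133000
P(Booster path down) [AND] = 0.066000 × 0.133000 × 0.08 = 0.000702
P(Front circuit inoperative) [AND] = 0.06 × 0.000702 × 0.05 = 0.000002
P(Rear circuit fails) [AND] = 0.02 × 0.07 = 0.001400
P(Service line inoperative) [AND] = 0.04 × 0.04 = 0.001600
P(Parking branch 2 down) [AND] = 0.33 × 0.001600 × 0.23 × 0.41 = 0.000050
P(Braking system failure) [OR] = 1 − (1−0.000002) × (1−0.001400) × (1−0.000050) = 0.001452
Rounded to 4 decimal places: P(Braking system failure) ≈ 0.0015.

0.0015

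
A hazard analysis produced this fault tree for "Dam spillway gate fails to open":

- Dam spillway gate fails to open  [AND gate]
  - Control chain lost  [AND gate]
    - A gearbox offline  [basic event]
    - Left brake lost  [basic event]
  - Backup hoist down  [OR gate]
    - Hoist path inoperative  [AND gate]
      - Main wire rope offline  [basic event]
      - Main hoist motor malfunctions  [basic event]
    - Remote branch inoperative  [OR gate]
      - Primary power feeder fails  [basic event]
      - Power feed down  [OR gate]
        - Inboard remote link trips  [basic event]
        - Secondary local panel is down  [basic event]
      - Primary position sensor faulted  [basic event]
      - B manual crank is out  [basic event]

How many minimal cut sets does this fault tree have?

Control chain lost [AND]: one cut set from each child combined → 1 × 1 = 1 cut set(s).
Hoist path inoperative [AND]: one cut set from each child combined → 1 × 1 = 1 cut set(s).
Power feed down [OR]: union of children's cut sets → 2 cut set(s).
Remote branch inoperative [OR]: union of children's cut sets → 5 cut set(s).
Backup hoist down [OR]: union of children's cut sets → 6 cut set(s).
Dam spillway gate fails to open [AND]: one cut set from each child combined → 1 × 6 = 6 cut set(s).
Minimal cut sets: {A gearbox offline, Left brake lost, Main hoist motor malfunctions, Main wire rope offline}; {A gearbox offline, Left brake lost, Primary power feeder fails}; {A gearbox offline, Inboard remote link trips, Left brake lost}; {A gearbox offline, Left brake lost, Secondary local panel is down}; {A gearbox offline, Left brake lost, Primary position sensor faulted}; {A gearbox offline, B manual crank is out, Left brake lost}.

6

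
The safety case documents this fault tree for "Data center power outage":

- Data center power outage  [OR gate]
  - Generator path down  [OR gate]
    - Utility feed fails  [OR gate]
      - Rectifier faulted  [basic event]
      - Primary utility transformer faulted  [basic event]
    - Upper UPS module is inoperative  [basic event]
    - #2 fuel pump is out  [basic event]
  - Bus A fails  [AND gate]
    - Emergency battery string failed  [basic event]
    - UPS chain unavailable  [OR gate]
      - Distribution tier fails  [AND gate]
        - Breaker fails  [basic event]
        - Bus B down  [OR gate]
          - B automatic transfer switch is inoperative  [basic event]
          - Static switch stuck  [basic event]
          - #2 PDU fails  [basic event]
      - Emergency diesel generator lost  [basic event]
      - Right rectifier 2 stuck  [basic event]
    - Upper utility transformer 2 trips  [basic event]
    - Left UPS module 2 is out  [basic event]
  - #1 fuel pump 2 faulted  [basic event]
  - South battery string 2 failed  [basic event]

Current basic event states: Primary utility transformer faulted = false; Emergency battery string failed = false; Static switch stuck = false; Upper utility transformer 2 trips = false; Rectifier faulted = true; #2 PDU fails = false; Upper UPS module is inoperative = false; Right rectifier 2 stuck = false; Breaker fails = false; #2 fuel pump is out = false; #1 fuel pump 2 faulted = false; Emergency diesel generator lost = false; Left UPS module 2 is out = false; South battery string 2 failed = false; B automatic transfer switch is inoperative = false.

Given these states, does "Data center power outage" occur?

Yes

Utility feed fails [OR]: Rectifier faulted=occurs, Primary utility transformer faulted=not → at least one input occurs → occurs.
Generator path down [OR]: Utility feed fails=occurs, Upper UPS module is inoperative=not, #2 fuel pump is out=not → at least one input occurs → occurs.
Bus B down [OR]: B automatic transfer switch is inoperative=not, Static switch stuck=not, #2 PDU fails=not → no input occurs → does not occur.
Distribution tier fails [AND]: Breaker fails=not, Bus B down=not → not all inputs occur → does not occur.
UPS chain unavailable [OR]: Distribution tier fails=not, Emergency diesel generator lost=not, Right rectifier 2 stuck=not → no input occurs → does not occur.
Bus A fails [AND]: Emergency battery string failed=not, UPS chain unavailable=not, Upper utility transformer 2 trips=not, Left UPS module 2 is out=not → not all inputs occur → does not occur.
Data center power outage [OR]: Generator path down=occurs, Bus A fails=not, #1 fuel pump 2 faulted=not, South battery string 2 failed=not → at least one input occurs → occurs.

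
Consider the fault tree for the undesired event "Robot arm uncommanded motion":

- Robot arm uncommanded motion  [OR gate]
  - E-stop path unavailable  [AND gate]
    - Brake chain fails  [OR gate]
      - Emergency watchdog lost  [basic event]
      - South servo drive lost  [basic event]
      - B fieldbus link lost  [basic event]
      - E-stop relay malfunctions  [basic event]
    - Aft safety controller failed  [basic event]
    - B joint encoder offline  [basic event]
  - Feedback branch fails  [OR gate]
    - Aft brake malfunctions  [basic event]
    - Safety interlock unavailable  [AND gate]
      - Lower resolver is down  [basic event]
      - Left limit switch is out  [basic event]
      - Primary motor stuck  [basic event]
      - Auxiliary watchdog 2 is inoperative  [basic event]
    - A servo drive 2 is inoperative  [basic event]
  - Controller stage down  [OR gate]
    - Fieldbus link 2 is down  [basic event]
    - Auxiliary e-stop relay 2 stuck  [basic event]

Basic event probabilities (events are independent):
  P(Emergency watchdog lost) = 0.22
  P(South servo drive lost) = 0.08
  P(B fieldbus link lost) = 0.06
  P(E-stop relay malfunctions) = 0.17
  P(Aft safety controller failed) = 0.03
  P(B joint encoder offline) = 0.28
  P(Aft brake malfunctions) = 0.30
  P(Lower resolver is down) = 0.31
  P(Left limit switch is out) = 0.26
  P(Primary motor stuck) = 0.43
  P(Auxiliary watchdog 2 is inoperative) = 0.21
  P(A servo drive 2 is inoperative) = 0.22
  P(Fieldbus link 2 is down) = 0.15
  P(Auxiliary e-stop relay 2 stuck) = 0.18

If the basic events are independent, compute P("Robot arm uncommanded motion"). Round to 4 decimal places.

0.6236

P(Brake chain fails) [OR] = 1 − (1−0.22) × (1−0.08) × (1−0.06) × (1−0.17) = 0.440128
P(E-stop path unavailable) [AND] = 0.440128 × 0.03 × 0.28 = 0.003697
P(Safety interlock unavailable) [AND] = 0.31 × 0.26 × 0.43 × 0.21 = 0.007278
P(Feedback branch fails) [OR] = 1 − (1−0.30) × (1−0.007278) × (1−0.22) = 0.457974
P(Controller stage down) [OR] = 1 − (1−0.15) × (1−0.18) = 0.303000
P(Robot arm uncommanded motion) [OR] = 1 − (1−0.003697) × (1−0.457974) × (1−0.303000) = 0.623605
Rounded to 4 decimal places: P(Robot arm uncommanded motion) ≈ 0.6236.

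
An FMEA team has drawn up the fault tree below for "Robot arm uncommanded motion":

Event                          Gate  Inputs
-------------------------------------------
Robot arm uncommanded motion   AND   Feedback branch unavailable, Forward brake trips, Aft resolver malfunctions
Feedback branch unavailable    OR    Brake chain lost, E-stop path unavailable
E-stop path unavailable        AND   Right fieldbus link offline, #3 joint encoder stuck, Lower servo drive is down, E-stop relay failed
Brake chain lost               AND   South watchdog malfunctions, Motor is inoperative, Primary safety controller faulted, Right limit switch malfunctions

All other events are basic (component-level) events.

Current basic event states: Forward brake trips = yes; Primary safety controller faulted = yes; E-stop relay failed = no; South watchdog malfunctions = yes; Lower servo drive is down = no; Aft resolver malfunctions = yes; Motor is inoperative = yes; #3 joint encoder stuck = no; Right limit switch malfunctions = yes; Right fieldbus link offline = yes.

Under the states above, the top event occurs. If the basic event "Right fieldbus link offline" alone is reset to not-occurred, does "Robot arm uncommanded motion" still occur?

Yes

Counterfactual: set "Right fieldbus link offline" to not occurred.
Brake chain lost [AND]: South watchdog malfunctions=occurs, Motor is inoperative=occurs, Primary safety controller faulted=occurs, Right limit switch malfunctions=occurs → all inputs occur → occurs.
E-stop path unavailable [AND]: Right fieldbus link offline=not, #3 joint encoder stuck=not, Lower servo drive is down=not, E-stop relay failed=not → not all inputs occur → does not occur.
Feedback branch unavailable [OR]: Brake chain lost=occurs, E-stop path unavailable=not → at least one input occurs → occurs.
Robot arm uncommanded motion [AND]: Feedback branch unavailable=occurs, Forward brake trips=occurs, Aft resolver malfunctions=occurs → all inputs occur → occurs.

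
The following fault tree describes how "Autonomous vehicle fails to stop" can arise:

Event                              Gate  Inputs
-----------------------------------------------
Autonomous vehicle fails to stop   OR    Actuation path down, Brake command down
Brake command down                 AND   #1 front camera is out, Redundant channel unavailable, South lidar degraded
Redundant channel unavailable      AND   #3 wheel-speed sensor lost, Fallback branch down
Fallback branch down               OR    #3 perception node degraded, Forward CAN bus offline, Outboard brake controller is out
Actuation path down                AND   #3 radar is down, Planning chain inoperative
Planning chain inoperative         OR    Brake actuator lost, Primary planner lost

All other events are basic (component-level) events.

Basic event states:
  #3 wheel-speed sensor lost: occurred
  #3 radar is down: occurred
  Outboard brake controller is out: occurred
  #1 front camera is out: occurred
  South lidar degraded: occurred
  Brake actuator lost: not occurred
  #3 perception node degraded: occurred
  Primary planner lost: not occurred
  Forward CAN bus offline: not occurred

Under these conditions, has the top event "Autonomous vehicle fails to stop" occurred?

Yes

Planning chain inoperative [OR]: Brake actuator lost=not, Primary planner lost=not → no input occurs → does not occur.
Actuation path down [AND]: #3 radar is down=occurs, Planning chain inoperative=not → not all inputs occur → does not occur.
Fallback branch down [OR]: #3 perception node degraded=occurs, Forward CAN bus offline=not, Outboard brake controller is out=occurs → at least one input occurs → occurs.
Redundant channel unavailable [AND]: #3 wheel-speed sensor lost=occurs, Fallback branch down=occurs → all inputs occur → occurs.
Brake command down [AND]: #1 front camera is out=occurs, Redundant channel unavailable=occurs, South lidar degraded=occurs → all inputs occur → occurs.
Autonomous vehicle fails to stop [OR]: Actuation path down=not, Brake command down=occurs → at least one input occurs → occurs.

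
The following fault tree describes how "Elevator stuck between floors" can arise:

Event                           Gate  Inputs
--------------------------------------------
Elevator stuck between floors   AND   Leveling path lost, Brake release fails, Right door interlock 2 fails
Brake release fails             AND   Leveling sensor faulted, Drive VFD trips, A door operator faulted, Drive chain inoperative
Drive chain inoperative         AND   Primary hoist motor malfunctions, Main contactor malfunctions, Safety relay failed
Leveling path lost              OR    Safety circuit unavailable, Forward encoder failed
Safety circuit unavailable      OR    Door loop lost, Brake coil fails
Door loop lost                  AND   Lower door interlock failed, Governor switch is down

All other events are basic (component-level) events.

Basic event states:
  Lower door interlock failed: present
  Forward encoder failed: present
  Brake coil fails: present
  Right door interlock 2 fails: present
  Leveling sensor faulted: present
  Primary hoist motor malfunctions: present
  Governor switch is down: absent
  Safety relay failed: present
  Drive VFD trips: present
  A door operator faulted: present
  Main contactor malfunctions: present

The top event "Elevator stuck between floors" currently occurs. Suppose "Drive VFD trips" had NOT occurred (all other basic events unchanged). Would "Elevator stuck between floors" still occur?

Counterfactual: set "Drive VFD trips" to not occurred.
Door loop lost [AND]: Lower door interlock failed=occurs, Governor switch is down=not → not all inputs occur → does not occur.
Safety circuit unavailable [OR]: Door loop lost=not, Brake coil fails=occurs → at least one input occurs → occurs.
Leveling path lost [OR]: Safety circuit unavailable=occurs, Forward encoder failed=occurs → at least one input occurs → occurs.
Drive chain inoperative [AND]: Primary hoist motor malfunctions=occurs, Main contactor malfunctions=occurs, Safety relay failed=occurs → all inputs occur → occurs.
Brake release fails [AND]: Leveling sensor faulted=occurs, Drive VFD trips=not, A door operator faulted=occurs, Drive chain inoperative=occurs → not all inputs occur → does not occur.
Elevator stuck between floors [AND]: Leveling path lost=occurs, Brake release fails=not, Right door interlock 2 fails=occurs → not all inputs occur → does not occur.

No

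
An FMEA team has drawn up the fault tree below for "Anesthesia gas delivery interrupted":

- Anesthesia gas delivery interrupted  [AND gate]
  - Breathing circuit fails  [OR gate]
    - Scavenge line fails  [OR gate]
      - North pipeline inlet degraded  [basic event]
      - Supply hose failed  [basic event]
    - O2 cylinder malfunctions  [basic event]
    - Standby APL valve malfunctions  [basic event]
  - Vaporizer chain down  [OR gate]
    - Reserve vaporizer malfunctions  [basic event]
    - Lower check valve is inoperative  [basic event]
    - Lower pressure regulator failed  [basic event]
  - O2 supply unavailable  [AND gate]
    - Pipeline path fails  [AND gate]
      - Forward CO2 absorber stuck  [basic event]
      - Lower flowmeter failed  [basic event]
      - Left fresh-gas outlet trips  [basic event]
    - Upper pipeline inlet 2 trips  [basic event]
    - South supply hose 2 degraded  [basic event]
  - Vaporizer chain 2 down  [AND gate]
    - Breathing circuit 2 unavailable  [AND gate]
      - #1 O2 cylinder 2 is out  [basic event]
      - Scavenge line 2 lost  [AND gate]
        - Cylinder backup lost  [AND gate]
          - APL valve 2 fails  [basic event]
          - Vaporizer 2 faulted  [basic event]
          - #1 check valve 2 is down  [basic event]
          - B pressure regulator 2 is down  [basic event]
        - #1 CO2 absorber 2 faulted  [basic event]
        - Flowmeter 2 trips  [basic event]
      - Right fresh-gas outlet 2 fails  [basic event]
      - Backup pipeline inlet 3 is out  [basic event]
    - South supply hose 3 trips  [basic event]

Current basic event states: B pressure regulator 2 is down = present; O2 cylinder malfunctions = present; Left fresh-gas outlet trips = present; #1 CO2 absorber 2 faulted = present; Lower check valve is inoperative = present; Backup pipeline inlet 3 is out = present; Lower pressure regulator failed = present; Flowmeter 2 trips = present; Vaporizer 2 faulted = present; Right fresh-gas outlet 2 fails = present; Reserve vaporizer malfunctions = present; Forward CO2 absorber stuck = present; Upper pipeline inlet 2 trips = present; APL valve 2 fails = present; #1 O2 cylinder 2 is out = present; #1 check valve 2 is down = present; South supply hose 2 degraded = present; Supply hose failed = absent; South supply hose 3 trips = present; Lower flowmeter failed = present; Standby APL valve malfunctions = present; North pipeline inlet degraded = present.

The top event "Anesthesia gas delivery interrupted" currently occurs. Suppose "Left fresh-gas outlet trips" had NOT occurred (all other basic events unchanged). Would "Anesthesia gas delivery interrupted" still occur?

No

Counterfactual: set "Left fresh-gas outlet trips" to not occurred.
Scavenge line fails [OR]: North pipeline inlet degraded=occurs, Supply hose failed=not → at least one input occurs → occurs.
Breathing circuit fails [OR]: Scavenge line fails=occurs, O2 cylinder malfunctions=occurs, Standby APL valve malfunctions=occurs → at least one input occurs → occurs.
Vaporizer chain down [OR]: Reserve vaporizer malfunctions=occurs, Lower check valve is inoperative=occurs, Lower pressure regulator failed=occurs → at least one input occurs → occurs.
Pipeline path fails [AND]: Forward CO2 absorber stuck=occurs, Lower flowmeter failed=occurs, Left fresh-gas outlet trips=not → not all inputs occur → does not occur.
O2 supply unavailable [AND]: Pipeline path fails=not, Upper pipeline inlet 2 trips=occurs, South supply hose 2 degraded=occurs → not all inputs occur → does not occur.
Cylinder backup lost [AND]: APL valve 2 fails=occurs, Vaporizer 2 faulted=occurs, #1 check valve 2 is down=occurs, B pressure regulator 2 is down=occurs → all inputs occur → occurs.
Scavenge line 2 lost [AND]: Cylinder backup lost=occurs, #1 CO2 absorber 2 faulted=occurs, Flowmeter 2 trips=occurs → all inputs occur → occurs.
Breathing circuit 2 unavailable [AND]: #1 O2 cylinder 2 is out=occurs, Scavenge line 2 lost=occurs, Right fresh-gas outlet 2 fails=occurs, Backup pipeline inlet 3 is out=occurs → all inputs occur → occurs.
Vaporizer chain 2 down [AND]: Breathing circuit 2 unavailable=occurs, South supply hose 3 trips=occurs → all inputs occur → occurs.
Anesthesia gas delivery interrupted [AND]: Breathing circuit fails=occurs, Vaporizer chain down=occurs, O2 supply unavailable=not, Vaporizer chain 2 down=occurs → not all inputs occur → does not occur.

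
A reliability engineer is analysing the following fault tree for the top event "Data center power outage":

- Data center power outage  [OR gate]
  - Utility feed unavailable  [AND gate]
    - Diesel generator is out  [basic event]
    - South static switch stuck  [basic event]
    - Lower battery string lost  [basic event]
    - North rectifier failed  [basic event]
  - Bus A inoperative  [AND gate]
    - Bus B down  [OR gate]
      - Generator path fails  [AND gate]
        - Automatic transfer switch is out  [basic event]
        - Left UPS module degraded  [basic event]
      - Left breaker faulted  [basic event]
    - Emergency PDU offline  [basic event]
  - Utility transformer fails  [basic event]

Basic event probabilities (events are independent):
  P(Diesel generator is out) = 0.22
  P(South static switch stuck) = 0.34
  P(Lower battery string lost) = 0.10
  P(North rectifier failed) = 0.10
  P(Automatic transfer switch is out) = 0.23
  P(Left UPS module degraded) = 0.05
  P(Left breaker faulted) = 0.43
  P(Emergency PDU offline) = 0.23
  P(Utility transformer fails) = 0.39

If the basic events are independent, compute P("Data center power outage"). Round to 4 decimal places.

0.4517

P(Utility feed unavailable) [AND] = 0.22 × 0.34 × 0.10 × 0.10 = 0.000748
P(Generator path fails) [AND] = 0.23 × 0.05 = 0.011500
P(Bus B down) [OR] = 1 − (1−0.011500) × (1−0.43) = 0.436555
P(Bus A inoperative) [AND] = 0.436555 × 0.23 = 0.100408
P(Data center power outage) [OR] = 1 − (1−0.000748) × (1−0.100408) × (1−0.39) = 0.451659
Rounded to 4 decimal places: P(Data center power outage) ≈ 0.4517.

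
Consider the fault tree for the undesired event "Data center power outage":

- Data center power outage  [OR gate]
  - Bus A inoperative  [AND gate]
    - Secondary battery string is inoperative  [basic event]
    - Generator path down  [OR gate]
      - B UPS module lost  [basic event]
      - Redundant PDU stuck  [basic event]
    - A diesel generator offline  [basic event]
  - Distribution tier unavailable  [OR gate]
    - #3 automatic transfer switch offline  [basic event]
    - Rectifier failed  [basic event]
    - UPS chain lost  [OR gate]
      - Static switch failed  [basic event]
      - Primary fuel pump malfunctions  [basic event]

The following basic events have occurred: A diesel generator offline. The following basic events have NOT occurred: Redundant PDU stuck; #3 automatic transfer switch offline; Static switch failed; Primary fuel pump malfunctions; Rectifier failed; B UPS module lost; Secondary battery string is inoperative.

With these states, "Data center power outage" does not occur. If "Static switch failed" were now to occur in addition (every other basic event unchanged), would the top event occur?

Yes

Counterfactual: set "Static switch failed" to occurred.
Generator path down [OR]: B UPS module lost=not, Redundant PDU stuck=not → no input occurs → does not occur.
Bus A inoperative [AND]: Secondary battery string is inoperative=not, Generator path down=not, A diesel generator offline=occurs → not all inputs occur → does not occur.
UPS chain lost [OR]: Static switch failed=occurs, Primary fuel pump malfunctions=not → at least one input occurs → occurs.
Distribution tier unavailable [OR]: #3 automatic transfer switch offline=not, Rectifier failed=not, UPS chain lost=occurs → at least one input occurs → occurs.
Data center power outage [OR]: Bus A inoperative=not, Distribution tier unavailable=occurs → at least one input occurs → occurs.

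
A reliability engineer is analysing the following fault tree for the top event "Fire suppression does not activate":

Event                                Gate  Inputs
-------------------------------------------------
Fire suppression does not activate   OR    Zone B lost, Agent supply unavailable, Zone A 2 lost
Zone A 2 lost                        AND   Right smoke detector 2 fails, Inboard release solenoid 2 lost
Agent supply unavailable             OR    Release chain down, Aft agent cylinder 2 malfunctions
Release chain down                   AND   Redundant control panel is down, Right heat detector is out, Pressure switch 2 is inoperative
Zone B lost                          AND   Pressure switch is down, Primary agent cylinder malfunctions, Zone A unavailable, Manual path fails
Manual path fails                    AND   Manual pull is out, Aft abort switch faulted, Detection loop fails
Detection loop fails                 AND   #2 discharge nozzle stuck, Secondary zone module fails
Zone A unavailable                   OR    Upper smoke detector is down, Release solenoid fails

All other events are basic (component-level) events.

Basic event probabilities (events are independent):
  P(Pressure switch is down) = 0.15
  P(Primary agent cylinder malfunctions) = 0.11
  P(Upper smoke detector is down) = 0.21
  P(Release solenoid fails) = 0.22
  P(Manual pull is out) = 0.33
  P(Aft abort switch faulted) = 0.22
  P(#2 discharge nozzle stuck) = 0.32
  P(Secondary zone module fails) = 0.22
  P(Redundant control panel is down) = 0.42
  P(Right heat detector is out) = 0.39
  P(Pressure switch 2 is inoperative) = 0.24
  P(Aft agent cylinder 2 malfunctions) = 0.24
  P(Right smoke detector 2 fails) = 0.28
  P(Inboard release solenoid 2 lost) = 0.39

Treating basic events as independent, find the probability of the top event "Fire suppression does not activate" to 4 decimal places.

0.3496

P(Zone A unavailable) [OR] = 1 − (1−0.21) × (1−0.22) = 0.383800
P(Detection loop fails) [AND] = 0.32 × 0.22 = 0.070400
P(Manual path fails) [AND] = 0.33 × 0.22 × 0.070400 = 0.005111
P(Zone B lost) [AND] = 0.15 × 0.11 × 0.383800 × 0.005111 = 0.000032
P(Release chain down) [AND] = 0.42 × 0.39 × 0.24 = 0.039312
P(Agent supply unavailable) [OR] = 1 − (1−0.039312) × (1−0.24) = 0.269877
P(Zone A 2 lost) [AND] = 0.28 × 0.39 = 0.109200
P(Fire suppression does not activate) [OR] = 1 − (1−0.000032) × (1−0.269877) × (1−0.109200) = 0.349627
Rounded to 4 decimal places: P(Fire suppression does not activate) ≈ 0.3496.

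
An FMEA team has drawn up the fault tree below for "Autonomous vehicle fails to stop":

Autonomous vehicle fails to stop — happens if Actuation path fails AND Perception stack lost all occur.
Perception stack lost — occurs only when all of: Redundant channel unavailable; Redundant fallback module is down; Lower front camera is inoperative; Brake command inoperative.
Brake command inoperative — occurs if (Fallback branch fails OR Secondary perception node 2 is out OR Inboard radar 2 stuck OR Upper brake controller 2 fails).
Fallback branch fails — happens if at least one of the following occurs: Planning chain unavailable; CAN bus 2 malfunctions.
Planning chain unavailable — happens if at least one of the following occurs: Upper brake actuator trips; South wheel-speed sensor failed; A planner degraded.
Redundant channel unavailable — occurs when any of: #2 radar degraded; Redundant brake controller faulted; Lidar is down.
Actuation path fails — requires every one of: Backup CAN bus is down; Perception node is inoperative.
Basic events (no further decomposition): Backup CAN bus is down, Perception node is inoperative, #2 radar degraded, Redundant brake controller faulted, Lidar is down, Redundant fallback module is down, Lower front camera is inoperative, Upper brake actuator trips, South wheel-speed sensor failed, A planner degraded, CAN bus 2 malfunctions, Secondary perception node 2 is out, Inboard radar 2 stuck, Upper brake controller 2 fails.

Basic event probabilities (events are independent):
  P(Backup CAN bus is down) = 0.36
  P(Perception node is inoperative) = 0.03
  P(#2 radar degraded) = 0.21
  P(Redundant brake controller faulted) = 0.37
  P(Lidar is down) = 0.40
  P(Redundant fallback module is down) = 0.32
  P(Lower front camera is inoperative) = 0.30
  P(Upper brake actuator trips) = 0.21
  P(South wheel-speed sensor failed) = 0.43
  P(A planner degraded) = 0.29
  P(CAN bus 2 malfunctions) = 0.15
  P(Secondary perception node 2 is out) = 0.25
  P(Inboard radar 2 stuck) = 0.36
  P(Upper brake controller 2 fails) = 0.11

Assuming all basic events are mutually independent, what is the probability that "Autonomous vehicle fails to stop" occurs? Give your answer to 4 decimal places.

P(Actuation path fails) [AND] = 0.36 × 0.03 = 0.010800
P(Redundant channel unavailable) [OR] = 1 − (1−0.21) × (1−0.37) × (1−0.40) = 0.701380
P(Planning chain unavailable) [OR] = 1 − (1−0.21) × (1−0.43) × (1−0.29) = 0.680287
P(Fallback branch fails) [OR] = 1 − (1−0.680287) × (1−0.15) = 0.728244
P(Brake command inoperative) [OR] = 1 − (1−0.728244) × (1−0.25) × (1−0.36) × (1−0.11) = 0.883906
P(Perception stack lost) [AND] = 0.701380 × 0.32 × 0.30 × 0.883906 = 0.059516
P(Autonomous vehicle fails to stop) [AND] = 0.010800 × 0.059516 = 0.000643
Rounded to 4 decimal places: P(Autonomous vehicle fails to stop) ≈ 0.0006.

0.0006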